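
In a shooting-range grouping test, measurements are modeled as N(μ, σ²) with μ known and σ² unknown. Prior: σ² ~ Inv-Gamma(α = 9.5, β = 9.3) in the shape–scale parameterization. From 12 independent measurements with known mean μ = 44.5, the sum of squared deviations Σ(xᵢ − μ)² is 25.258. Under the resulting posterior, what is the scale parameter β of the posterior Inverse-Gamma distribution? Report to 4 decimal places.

With known mean μ and an Inverse-Gamma(α, β) prior on σ², the Normal likelihood is conjugate: posterior is Inv-Gamma(α + n/2, β + Σ(xᵢ−μ)²/2).
Posterior: Inv-Gamma(9.5 + 12/2, 9.3 + 25.258/2) = Inv-Gamma(15.50, 21.9290).
Posterior β = 21.9290.

21.9290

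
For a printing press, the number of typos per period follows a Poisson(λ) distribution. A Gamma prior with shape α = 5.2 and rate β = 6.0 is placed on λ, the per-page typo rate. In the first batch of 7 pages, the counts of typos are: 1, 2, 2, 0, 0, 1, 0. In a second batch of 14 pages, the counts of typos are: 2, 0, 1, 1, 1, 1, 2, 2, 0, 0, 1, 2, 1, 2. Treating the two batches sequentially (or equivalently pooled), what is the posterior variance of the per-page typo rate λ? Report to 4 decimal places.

0.0373

With a Gamma(shape α, rate β) prior, the Poisson likelihood is conjugate: the posterior is Gamma(α + ΣXᵢ, β + n).
Batch 1: sum of counts S = 6 over n = 7 pages.
After batch 1: Gamma(α+S, β+n) = Gamma(5.2+6, 6.0+7) = Gamma(11.2, 13.0).
Batch 2: sum of counts S = 16 over n = 14 pages.
After batch 2: Gamma(α+S, β+n) = Gamma(11.2+16, 13.0+14) = Gamma(27.2, 27.0).
Var = α/β² = 27.2/27.0² = 0.0373.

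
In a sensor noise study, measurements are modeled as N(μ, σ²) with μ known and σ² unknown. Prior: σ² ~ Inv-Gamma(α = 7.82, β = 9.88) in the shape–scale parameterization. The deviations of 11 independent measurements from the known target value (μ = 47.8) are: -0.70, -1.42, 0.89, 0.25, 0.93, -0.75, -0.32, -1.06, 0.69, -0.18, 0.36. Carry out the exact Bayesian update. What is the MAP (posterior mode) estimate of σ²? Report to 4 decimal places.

0.9222

With known mean μ and an Inverse-Gamma(α, β) prior on σ², the Normal likelihood is conjugate: posterior is Inv-Gamma(α + n/2, β + Σ(xᵢ−μ)²/2).
Σ(xᵢ−μ)² = (-0.70)² + (-1.42)² + (0.89)² + (0.25)² + (0.93)² + (-0.75)² + (-0.32)² + (-1.06)² + (0.69)² + (-0.18)² + (0.36)² = 6.6525.
Posterior: Inv-Gamma(7.82 + 11/2, 9.88 + 6.6525/2) = Inv-Gamma(13.32, 13.20625).
Mode = β/(α+1) = 13.20625/14.32 = 0.9222.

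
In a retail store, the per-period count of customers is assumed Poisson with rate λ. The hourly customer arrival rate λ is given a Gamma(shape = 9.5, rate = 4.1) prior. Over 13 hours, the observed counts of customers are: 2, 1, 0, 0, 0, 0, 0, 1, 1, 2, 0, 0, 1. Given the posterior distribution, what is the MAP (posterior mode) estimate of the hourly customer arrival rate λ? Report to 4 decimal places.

0.9649

With a Gamma(shape α, rate β) prior, the Poisson likelihood is conjugate: the posterior is Gamma(α + ΣXᵢ, β + n).
Sum of counts S = 8 over n = 13 hours.
Posterior: Gamma(α+S, β+n) = Gamma(9.5+8, 4.1+13) = Gamma(17.5, 17.1).
Mode of Gamma(α,β) for α≥1 is (α−1)/β = 16.5/17.1 = 0.9649.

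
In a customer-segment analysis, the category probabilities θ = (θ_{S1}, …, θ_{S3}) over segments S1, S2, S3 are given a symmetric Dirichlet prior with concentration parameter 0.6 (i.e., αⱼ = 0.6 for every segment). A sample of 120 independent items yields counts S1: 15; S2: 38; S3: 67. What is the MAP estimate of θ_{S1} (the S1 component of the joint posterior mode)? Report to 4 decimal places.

The Dirichlet prior is conjugate to the Multinomial likelihood: each posterior αⱼ = prior αⱼ + observed count nⱼ.
Posterior concentration: (15.6, 38.6, 67.6), total = 121.8.
Joint mode component: (α_{S1}−1)/(Σα−K) = 14.6/118.8 = 0.1229.

0.1229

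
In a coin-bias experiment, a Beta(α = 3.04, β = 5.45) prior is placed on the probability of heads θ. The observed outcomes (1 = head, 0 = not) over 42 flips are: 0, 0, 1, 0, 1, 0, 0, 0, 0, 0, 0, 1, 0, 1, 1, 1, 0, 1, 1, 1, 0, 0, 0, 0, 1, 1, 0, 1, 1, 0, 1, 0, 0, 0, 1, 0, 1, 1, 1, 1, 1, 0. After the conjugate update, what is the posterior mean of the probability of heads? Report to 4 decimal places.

The Beta prior is conjugate to a Binomial/Bernoulli likelihood; the update adds successes to α and failures to β.
Posterior: Beta(α+k, β+n−k) = Beta(3.04+20, 5.45+22) = Beta(23.04, 27.45).
Posterior mean = α/(α+β) = 23.04/50.49 = 0.4563.

0.4563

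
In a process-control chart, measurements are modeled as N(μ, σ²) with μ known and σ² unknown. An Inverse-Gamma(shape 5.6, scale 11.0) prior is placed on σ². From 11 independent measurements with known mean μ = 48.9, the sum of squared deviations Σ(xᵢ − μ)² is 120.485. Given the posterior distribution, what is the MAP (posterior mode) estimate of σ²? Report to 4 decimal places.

With known mean μ and an Inverse-Gamma(α, β) prior on σ², the Normal likelihood is conjugate: posterior is Inv-Gamma(α + n/2, β + Σ(xᵢ−μ)²/2).
Posterior: Inv-Gamma(5.6 + 11/2, 11.0 + 120.485/2) = Inv-Gamma(11.10, 71.2425).
Mode = β/(α+1) = 71.2425/12.10 = 5.8878.

5.8878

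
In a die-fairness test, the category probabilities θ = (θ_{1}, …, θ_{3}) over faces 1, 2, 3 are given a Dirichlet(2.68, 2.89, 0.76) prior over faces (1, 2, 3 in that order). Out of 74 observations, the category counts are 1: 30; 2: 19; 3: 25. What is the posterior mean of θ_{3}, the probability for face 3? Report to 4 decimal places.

The Dirichlet prior is conjugate to the Multinomial likelihood: each posterior αⱼ = prior αⱼ + observed count nⱼ.
Posterior concentration: (32.68, 21.89, 25.76), total = 80.33.
E[θ_{3}|data] = α_{3}/Σα = 25.76/80.33 = 0.3207.

0.3207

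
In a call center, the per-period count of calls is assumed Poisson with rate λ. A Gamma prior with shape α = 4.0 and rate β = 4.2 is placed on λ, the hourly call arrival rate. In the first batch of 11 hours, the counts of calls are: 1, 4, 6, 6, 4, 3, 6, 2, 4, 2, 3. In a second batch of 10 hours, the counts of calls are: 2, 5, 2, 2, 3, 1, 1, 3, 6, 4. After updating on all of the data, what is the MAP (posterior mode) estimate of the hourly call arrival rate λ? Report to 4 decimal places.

With a Gamma(shape α, rate β) prior, the Poisson likelihood is conjugate: the posterior is Gamma(α + ΣXᵢ, β + n).
Batch 1: sum of counts S = 41 over n = 11 hours.
After batch 1: Gamma(α+S, β+n) = Gamma(4.0+41, 4.2+11) = Gamma(45.0, 15.2).
Batch 2: sum of counts S = 29 over n = 10 hours.
After batch 2: Gamma(α+S, β+n) = Gamma(45.0+29, 15.2+10) = Gamma(74.0, 25.2).
Mode of Gamma(α,β) for α≥1 is (α−1)/β = 73.0/25.2 = 2.8968.

2.8968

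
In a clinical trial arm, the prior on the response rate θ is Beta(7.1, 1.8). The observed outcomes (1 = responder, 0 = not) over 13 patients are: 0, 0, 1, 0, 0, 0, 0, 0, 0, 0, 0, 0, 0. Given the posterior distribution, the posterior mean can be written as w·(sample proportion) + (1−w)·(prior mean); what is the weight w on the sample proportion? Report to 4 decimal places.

0.5936

The Beta prior is conjugate to a Binomial/Bernoulli likelihood; the update adds successes to α and failures to β.
Posterior mean = (α₀+k)/(α₀+β₀+n) = [n/(α₀+β₀+n)]·(k/n) + [(α₀+β₀)/(α₀+β₀+n)]·α₀/(α₀+β₀), so only n and the prior enter the weight.
The weight on the data is w = n/(α₀+β₀+n) = 13/(7.1+1.8+13) = 13/21.9 = 0.5936.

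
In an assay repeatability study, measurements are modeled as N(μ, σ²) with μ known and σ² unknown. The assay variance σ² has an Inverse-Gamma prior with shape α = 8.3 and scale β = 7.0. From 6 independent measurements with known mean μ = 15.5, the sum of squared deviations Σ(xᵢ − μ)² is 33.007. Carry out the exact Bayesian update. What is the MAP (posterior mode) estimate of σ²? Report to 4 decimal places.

With known mean μ and an Inverse-Gamma(α, β) prior on σ², the Normal likelihood is conjugate: posterior is Inv-Gamma(α + n/2, β + Σ(xᵢ−μ)²/2).
Posterior: Inv-Gamma(8.3 + 6/2, 7.0 + 33.007/2) = Inv-Gamma(11.30, 23.5035).
Mode = β/(α+1) = 23.5035/12.30 = 1.9109.

1.9109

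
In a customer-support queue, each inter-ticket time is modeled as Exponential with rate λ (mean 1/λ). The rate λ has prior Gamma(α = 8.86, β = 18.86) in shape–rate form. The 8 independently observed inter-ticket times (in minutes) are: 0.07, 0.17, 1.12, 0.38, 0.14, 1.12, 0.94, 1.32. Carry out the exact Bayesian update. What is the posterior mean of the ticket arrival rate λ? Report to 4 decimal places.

With a Gamma(shape α, rate β) prior on the exponential rate λ, the posterior after n observations with total T = Σxᵢ is Gamma(α+n, β+T).
Sum of observations T = 5.26 minutes; n = 8.
Posterior: Gamma(8.86+8, 18.86+5.26) = Gamma(16.86, 24.12).
Posterior mean of λ = α/β = 16.86/24.12 = 0.6990.

0.6990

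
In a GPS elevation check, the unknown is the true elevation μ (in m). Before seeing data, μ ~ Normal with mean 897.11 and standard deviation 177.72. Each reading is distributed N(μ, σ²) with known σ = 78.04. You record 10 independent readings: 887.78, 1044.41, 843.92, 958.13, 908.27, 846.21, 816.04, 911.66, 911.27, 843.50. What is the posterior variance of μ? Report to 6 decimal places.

597.502849

For Normal data with known variance σ², a Normal(μ₀, σ₀²) prior on μ is conjugate. Posterior precision = 1/σ₀² + n/σ²; posterior mean is the precision-weighted average of μ₀ and x̄.
σ₀² = 177.72² = 31584.3984, σ² = 78.04² = 6090.2416; σ² + n·σ₀² = 6090.2416 + 10·31584.3984 = 321934.2256.
Posterior precision = 1/σ₀² + n/σ² = 1/31584.3984 + 10/6090.2416 = (σ² + n·σ₀²)/(σ₀²σ²) = 321934.2256/(31584.3984·6090.2416); posterior variance σₙ² = σ₀²σ²/(σ² + n·σ₀²) = 31584.3984·6090.2416/321934.2256 = 597.502849.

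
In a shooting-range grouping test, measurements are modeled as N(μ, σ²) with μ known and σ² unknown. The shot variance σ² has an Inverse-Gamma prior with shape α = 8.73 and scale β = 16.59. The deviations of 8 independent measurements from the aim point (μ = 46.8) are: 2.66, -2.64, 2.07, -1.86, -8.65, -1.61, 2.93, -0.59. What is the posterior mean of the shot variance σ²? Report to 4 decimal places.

With known mean μ and an Inverse-Gamma(α, β) prior on σ², the Normal likelihood is conjugate: posterior is Inv-Gamma(α + n/2, β + Σ(xᵢ−μ)²/2).
Σ(xᵢ−μ)² = (2.66)² + (-2.64)² + (2.07)² + (-1.86)² + (-8.65)² + (-1.61)² + (2.93)² + (-0.59)² = 108.1373.
Posterior: Inv-Gamma(8.73 + 8/2, 16.59 + 108.1373/2) = Inv-Gamma(12.73, 70.65865).
E[σ²|data] = β/(α−1) = 70.65865/11.73 = 6.0238.

6.0238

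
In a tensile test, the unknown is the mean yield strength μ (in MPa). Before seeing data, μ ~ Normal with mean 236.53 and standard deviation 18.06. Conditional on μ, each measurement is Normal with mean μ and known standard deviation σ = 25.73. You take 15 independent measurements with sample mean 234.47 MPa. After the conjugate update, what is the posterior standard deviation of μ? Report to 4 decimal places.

For Normal data with known variance σ², a Normal(μ₀, σ₀²) prior on μ is conjugate. Posterior precision = 1/σ₀² + n/σ²; posterior mean is the precision-weighted average of μ₀ and x̄.
σ₀² = 18.06² = 326.1636, σ² = 25.73² = 662.0329; σ² + n·σ₀² = 662.0329 + 15·326.1636 = 5554.4869.
Posterior precision = 1/σ₀² + n/σ² = 1/326.1636 + 15/662.0329 = (σ² + n·σ₀²)/(σ₀²σ²) = 5554.4869/(326.1636·662.0329); posterior variance σₙ² = σ₀²σ²/(σ² + n·σ₀²) = 326.1636·662.0329/5554.4869 = 38.875064.
Posterior SD = √σₙ² = √(326.1636·662.0329/5554.4869) = 6.2350.

6.2350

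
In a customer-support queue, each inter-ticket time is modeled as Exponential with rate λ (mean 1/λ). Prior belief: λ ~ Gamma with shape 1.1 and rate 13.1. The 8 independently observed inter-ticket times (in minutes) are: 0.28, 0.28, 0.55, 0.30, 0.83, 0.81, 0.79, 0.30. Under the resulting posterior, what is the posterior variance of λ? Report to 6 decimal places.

0.030617

With a Gamma(shape α, rate β) prior on the exponential rate λ, the posterior after n observations with total T = Σxᵢ is Gamma(α+n, β+T).
Sum of observations T = 4.14 minutes; n = 8.
Posterior: Gamma(1.1+8, 13.1+4.14) = Gamma(9.1, 17.24).
Var = α/β² = 0.030617.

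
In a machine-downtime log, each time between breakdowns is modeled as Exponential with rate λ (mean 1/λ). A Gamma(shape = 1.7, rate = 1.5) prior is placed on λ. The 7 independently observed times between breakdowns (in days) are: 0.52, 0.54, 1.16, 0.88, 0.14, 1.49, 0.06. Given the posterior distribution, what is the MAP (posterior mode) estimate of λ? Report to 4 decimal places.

With a Gamma(shape α, rate β) prior on the exponential rate λ, the posterior after n observations with total T = Σxᵢ is Gamma(α+n, β+T).
Sum of observations T = 4.79 days; n = 7.
Posterior: Gamma(1.7+7, 1.5+4.79) = Gamma(8.7, 6.29).
Mode = (α−1)/β = 1.2242.

1.2242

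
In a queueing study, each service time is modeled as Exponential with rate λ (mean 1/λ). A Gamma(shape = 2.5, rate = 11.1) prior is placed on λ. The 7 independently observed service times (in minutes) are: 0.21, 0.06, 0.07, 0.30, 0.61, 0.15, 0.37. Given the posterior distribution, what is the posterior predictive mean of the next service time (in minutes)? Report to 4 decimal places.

With a Gamma(shape α, rate β) prior on the exponential rate λ, the posterior after n observations with total T = Σxᵢ is Gamma(α+n, β+T).
Sum of observations T = 1.77 minutes; n = 7.
Posterior: Gamma(2.5+7, 11.1+1.77) = Gamma(9.5, 12.87).
The predictive distribution for the next observation is Lomax; its mean is β/(α−1) = 12.87/8.5 = 1.5141.

1.5141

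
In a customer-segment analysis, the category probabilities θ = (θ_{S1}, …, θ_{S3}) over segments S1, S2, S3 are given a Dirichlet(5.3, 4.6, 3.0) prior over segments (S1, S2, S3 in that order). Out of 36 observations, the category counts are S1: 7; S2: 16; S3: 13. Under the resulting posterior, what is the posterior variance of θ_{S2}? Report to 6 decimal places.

0.004886

The Dirichlet prior is conjugate to the Multinomial likelihood: each posterior αⱼ = prior αⱼ + observed count nⱼ.
Posterior concentration: (12.3, 20.6, 16.0), total = 48.9.
Var[θ_j] = α_j(Σα−α_j)/((Σα)²(Σα+1)) = 20.6·28.3/(48.9²·49.9) = 0.004886.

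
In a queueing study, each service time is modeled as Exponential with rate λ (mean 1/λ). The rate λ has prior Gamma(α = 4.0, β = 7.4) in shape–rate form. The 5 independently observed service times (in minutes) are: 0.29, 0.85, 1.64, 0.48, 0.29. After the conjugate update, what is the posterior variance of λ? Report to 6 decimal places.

With a Gamma(shape α, rate β) prior on the exponential rate λ, the posterior after n observations with total T = Σxᵢ is Gamma(α+n, β+T).
Sum of observations T = 3.55 minutes; n = 5.
Posterior: Gamma(4.0+5, 7.4+3.55) = Gamma(9.0, 10.95).
Var = α/β² = 0.075061.

0.075061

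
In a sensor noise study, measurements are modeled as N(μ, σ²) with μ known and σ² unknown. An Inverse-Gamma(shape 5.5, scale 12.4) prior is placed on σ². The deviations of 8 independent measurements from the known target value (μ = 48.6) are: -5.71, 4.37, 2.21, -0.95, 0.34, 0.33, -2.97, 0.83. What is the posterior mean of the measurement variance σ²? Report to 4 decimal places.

With known mean μ and an Inverse-Gamma(α, β) prior on σ², the Normal likelihood is conjugate: posterior is Inv-Gamma(α + n/2, β + Σ(xᵢ−μ)²/2).
Σ(xᵢ−μ)² = (-5.71)² + (4.37)² + (2.21)² + (-0.95)² + (0.34)² + (0.33)² + (-2.97)² + (0.83)² = 67.2219.
Posterior: Inv-Gamma(5.5 + 8/2, 12.4 + 67.2219/2) = Inv-Gamma(9.50, 46.01095).
E[σ²|data] = β/(α−1) = 46.01095/8.50 = 5.4131.

5.4131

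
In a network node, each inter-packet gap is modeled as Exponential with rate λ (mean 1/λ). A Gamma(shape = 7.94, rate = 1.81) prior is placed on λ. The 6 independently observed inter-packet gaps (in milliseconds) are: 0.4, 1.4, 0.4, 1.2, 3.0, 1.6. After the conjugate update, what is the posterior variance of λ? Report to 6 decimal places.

0.144852

With a Gamma(shape α, rate β) prior on the exponential rate λ, the posterior after n observations with total T = Σxᵢ is Gamma(α+n, β+T).
Sum of observations T = 8.0 milliseconds; n = 6.
Posterior: Gamma(7.94+6, 1.81+8.0) = Gamma(13.94, 9.81).
Var = α/β² = 0.144852.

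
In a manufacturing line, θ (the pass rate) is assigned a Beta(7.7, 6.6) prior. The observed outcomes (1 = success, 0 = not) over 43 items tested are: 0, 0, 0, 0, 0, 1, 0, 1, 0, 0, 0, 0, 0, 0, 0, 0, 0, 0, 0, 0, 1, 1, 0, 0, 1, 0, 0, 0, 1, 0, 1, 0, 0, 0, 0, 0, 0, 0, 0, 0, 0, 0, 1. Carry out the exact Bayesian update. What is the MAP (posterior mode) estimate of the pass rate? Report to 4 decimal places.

0.2658

The Beta prior is conjugate to a Binomial/Bernoulli likelihood; the update adds successes to α and failures to β.
Posterior: Beta(α+k, β+n−k) = Beta(7.7+8, 6.6+35) = Beta(15.7, 41.6).
Mode of Beta(a,b) for a,b>1 is (a−1)/(a+b−2) = 14.7/55.3 = 0.2658.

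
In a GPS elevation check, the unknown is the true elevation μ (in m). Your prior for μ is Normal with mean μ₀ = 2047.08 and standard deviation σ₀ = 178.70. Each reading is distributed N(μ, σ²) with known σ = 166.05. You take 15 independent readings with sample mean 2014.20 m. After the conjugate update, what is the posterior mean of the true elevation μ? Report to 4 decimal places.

For Normal data with known variance σ², a Normal(μ₀, σ₀²) prior on μ is conjugate. Posterior precision = 1/σ₀² + n/σ²; posterior mean is the precision-weighted average of μ₀ and x̄.
n·x̄ = 15·2014.20 = 30213.
σ₀² = 178.70² = 31933.69, σ² = 166.05² = 27572.6025; σ² + n·σ₀² = 27572.6025 + 15·31933.69 = 506577.9525.
Posterior mean = (μ₀/σ₀² + n·x̄/σ²)/(1/σ₀² + n/σ²) = (σ²·μ₀ + σ₀²·n·x̄)/(σ² + n·σ₀²) = (27572.6025·2047.08 + 31933.69·30213)/506577.9525 = 1021255899.0957/506577.9525 = 2015.9896.

2015.9896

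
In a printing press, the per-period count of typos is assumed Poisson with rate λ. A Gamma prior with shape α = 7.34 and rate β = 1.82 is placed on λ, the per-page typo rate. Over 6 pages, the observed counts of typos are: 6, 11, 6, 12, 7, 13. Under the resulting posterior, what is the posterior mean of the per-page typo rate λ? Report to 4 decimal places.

7.9719

With a Gamma(shape α, rate β) prior, the Poisson likelihood is conjugate: the posterior is Gamma(α + ΣXᵢ, β + n).
Sum of counts S = 55 over n = 6 pages.
Posterior: Gamma(α+S, β+n) = Gamma(7.34+55, 1.82+6) = Gamma(62.34, 7.82).
Posterior mean = α/β = 62.34/7.82 = 7.9719.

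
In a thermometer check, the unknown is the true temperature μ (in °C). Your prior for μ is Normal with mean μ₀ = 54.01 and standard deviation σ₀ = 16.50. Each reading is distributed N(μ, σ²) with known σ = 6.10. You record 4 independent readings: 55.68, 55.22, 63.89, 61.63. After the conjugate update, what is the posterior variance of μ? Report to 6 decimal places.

8.995145

For Normal data with known variance σ², a Normal(μ₀, σ₀²) prior on μ is conjugate. Posterior precision = 1/σ₀² + n/σ²; posterior mean is the precision-weighted average of μ₀ and x̄.
σ₀² = 16.50² = 272.25, σ² = 6.10² = 37.21; σ² + n·σ₀² = 37.21 + 4·272.25 = 1126.21.
Posterior precision = 1/σ₀² + n/σ² = 1/272.25 + 4/37.21 = (σ² + n·σ₀²)/(σ₀²σ²) = 1126.21/(272.25·37.21); posterior variance σₙ² = σ₀²σ²/(σ² + n·σ₀²) = 272.25·37.21/1126.21 = 8.995145.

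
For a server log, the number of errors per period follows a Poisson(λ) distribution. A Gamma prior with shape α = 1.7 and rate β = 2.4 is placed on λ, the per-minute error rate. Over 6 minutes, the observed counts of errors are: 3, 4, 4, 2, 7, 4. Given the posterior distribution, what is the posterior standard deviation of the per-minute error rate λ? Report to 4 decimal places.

0.6035

With a Gamma(shape α, rate β) prior, the Poisson likelihood is conjugate: the posterior is Gamma(α + ΣXᵢ, β + n).
Sum of counts S = 24 over n = 6 minutes.
Posterior: Gamma(α+S, β+n) = Gamma(1.7+24, 2.4+6) = Gamma(25.7, 8.4).
SD = √α/β = √25.7/8.4 = 0.6035.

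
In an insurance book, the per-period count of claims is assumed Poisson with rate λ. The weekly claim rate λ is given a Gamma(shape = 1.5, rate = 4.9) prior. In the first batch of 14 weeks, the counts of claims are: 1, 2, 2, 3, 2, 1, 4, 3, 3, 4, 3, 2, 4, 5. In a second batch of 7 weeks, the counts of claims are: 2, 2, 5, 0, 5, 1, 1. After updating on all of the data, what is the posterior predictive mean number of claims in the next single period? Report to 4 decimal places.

2.1815

With a Gamma(shape α, rate β) prior, the Poisson likelihood is conjugate: the posterior is Gamma(α + ΣXᵢ, β + n).
Batch 1: sum of counts S = 39 over n = 14 weeks.
After batch 1: Gamma(α+S, β+n) = Gamma(1.5+39, 4.9+14) = Gamma(40.5, 18.9).
Batch 2: sum of counts S = 16 over n = 7 weeks.
After batch 2: Gamma(α+S, β+n) = Gamma(40.5+16, 18.9+7) = Gamma(56.5, 25.9).
The predictive distribution for one future period is NegBinom with mean α/β = 2.1815.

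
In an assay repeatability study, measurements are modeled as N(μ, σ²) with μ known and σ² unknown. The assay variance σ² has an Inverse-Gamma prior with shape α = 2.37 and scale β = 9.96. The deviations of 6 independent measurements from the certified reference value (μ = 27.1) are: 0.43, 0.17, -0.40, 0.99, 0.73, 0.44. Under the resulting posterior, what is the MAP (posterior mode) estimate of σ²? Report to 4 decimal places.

1.7269

With known mean μ and an Inverse-Gamma(α, β) prior on σ², the Normal likelihood is conjugate: posterior is Inv-Gamma(α + n/2, β + Σ(xᵢ−μ)²/2).
Σ(xᵢ−μ)² = (0.43)² + (0.17)² + (-0.40)² + (0.99)² + (0.73)² + (0.44)² = 2.0804.
Posterior: Inv-Gamma(2.37 + 6/2, 9.96 + 2.0804/2) = Inv-Gamma(5.37, 11.00020).
Mode = β/(α+1) = 11.00020/6.37 = 1.7269.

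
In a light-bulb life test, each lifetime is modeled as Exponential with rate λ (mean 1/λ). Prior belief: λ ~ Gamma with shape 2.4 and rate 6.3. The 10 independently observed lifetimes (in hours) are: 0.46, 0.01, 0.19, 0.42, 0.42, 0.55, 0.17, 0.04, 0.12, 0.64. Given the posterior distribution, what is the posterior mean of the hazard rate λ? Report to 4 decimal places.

1.3305

With a Gamma(shape α, rate β) prior on the exponential rate λ, the posterior after n observations with total T = Σxᵢ is Gamma(α+n, β+T).
Sum of observations T = 3.02 hours; n = 10.
Posterior: Gamma(2.4+10, 6.3+3.02) = Gamma(12.4, 9.32).
Posterior mean of λ = α/β = 12.4/9.32 = 1.3305.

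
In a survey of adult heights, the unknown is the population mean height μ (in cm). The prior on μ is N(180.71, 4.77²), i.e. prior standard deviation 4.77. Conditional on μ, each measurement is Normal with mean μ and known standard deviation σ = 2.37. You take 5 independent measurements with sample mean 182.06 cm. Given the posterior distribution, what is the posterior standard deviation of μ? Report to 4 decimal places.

1.0347

For Normal data with known variance σ², a Normal(μ₀, σ₀²) prior on μ is conjugate. Posterior precision = 1/σ₀² + n/σ²; posterior mean is the precision-weighted average of μ₀ and x̄.
σ₀² = 4.77² = 22.7529, σ² = 2.37² = 5.6169; σ² + n·σ₀² = 5.6169 + 5·22.7529 = 119.3814.
Posterior precision = 1/σ₀² + n/σ² = 1/22.7529 + 5/5.6169 = (σ² + n·σ₀²)/(σ₀²σ²) = 119.3814/(22.7529·5.6169); posterior variance σₙ² = σ₀²σ²/(σ² + n·σ₀²) = 22.7529·5.6169/119.3814 = 1.070525.
Posterior SD = √σₙ² = √(22.7529·5.6169/119.3814) = 1.0347.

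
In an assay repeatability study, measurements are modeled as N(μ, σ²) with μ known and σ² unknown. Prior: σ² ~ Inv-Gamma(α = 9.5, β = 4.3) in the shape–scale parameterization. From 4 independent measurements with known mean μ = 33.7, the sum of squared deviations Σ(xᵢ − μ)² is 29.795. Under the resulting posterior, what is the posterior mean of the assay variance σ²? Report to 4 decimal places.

1.8283

With known mean μ and an Inverse-Gamma(α, β) prior on σ², the Normal likelihood is conjugate: posterior is Inv-Gamma(α + n/2, β + Σ(xᵢ−μ)²/2).
Posterior: Inv-Gamma(9.5 + 4/2, 4.3 + 29.795/2) = Inv-Gamma(11.50, 19.1975).
E[σ²|data] = β/(α−1) = 19.1975/10.50 = 1.8283.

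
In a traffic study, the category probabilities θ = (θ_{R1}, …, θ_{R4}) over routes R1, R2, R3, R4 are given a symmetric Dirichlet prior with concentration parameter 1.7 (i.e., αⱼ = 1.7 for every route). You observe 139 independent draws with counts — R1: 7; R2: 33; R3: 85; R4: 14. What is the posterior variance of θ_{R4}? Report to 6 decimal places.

The Dirichlet prior is conjugate to the Multinomial likelihood: each posterior αⱼ = prior αⱼ + observed count nⱼ.
Posterior concentration: (8.7, 34.7, 86.7, 15.7), total = 145.8.
Var[θ_j] = α_j(Σα−α_j)/((Σα)²(Σα+1)) = 15.7·130.1/(145.8²·146.8) = 0.000655.

0.000655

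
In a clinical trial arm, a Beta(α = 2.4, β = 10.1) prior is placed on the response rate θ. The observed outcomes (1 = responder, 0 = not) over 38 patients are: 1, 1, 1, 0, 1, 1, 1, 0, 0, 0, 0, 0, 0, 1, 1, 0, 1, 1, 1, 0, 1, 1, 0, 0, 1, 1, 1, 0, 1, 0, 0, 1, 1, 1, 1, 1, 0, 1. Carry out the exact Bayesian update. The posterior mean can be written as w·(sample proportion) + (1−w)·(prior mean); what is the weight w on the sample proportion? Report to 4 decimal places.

0.7525

The Beta prior is conjugate to a Binomial/Bernoulli likelihood; the update adds successes to α and failures to β.
Posterior mean = (α₀+k)/(α₀+β₀+n) = [n/(α₀+β₀+n)]·(k/n) + [(α₀+β₀)/(α₀+β₀+n)]·α₀/(α₀+β₀), so only n and the prior enter the weight.
The weight on the data is w = n/(α₀+β₀+n) = 38/(2.4+10.1+38) = 38/50.5 = 0.7525.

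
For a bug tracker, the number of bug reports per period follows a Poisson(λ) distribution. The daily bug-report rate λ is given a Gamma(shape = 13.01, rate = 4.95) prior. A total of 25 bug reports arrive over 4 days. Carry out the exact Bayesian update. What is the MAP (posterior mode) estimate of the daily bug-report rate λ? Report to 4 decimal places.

4.1352

With a Gamma(shape α, rate β) prior, the Poisson likelihood is conjugate: the posterior is Gamma(α + ΣXᵢ, β + n).
Posterior: Gamma(α+S, β+n) = Gamma(13.01+25, 4.95+4) = Gamma(38.01, 8.95).
Mode of Gamma(α,β) for α≥1 is (α−1)/β = 37.01/8.95 = 4.1352.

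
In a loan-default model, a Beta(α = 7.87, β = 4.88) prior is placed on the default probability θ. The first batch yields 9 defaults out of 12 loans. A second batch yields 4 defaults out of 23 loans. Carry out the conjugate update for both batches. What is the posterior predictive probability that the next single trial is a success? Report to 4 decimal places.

0.4371

The Beta prior is conjugate to a Binomial/Bernoulli likelihood; the update adds successes to α and failures to β.
After batch 1: Beta(7.87+9, 4.88+3) = Beta(16.87, 7.88).
After batch 2: Beta(16.87+4, 7.88+19) = Beta(20.87, 26.88).
For a single future Bernoulli trial, P(success | data) = α/(α+β) = 0.4371.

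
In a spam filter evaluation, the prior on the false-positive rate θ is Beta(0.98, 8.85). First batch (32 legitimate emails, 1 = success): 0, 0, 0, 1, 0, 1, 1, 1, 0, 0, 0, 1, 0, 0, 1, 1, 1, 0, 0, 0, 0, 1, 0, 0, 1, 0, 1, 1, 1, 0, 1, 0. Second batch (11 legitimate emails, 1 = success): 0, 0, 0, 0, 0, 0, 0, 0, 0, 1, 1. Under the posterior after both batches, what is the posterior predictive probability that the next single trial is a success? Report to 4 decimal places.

0.3214

The Beta prior is conjugate to a Binomial/Bernoulli likelihood; the update adds successes to α and failures to β.
After batch 1: Beta(0.98+14, 8.85+18) = Beta(14.98, 26.85).
After batch 2: Beta(14.98+2, 26.85+9) = Beta(16.98, 35.85).
For a single future Bernoulli trial, P(success | data) = α/(α+β) = 0.3214.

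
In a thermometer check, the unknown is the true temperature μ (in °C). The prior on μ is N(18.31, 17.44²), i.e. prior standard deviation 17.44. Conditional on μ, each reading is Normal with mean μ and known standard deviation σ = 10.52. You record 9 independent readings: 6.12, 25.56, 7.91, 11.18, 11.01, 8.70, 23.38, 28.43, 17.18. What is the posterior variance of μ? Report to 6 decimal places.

For Normal data with known variance σ², a Normal(μ₀, σ₀²) prior on μ is conjugate. Posterior precision = 1/σ₀² + n/σ²; posterior mean is the precision-weighted average of μ₀ and x̄.
σ₀² = 17.44² = 304.1536, σ² = 10.52² = 110.6704; σ² + n·σ₀² = 110.6704 + 9·304.1536 = 2848.0528.
Posterior precision = 1/σ₀² + n/σ² = 1/304.1536 + 9/110.6704 = (σ² + n·σ₀²)/(σ₀²σ²) = 2848.0528/(304.1536·110.6704); posterior variance σₙ² = σ₀²σ²/(σ² + n·σ₀²) = 304.1536·110.6704/2848.0528 = 11.818882.

11.818882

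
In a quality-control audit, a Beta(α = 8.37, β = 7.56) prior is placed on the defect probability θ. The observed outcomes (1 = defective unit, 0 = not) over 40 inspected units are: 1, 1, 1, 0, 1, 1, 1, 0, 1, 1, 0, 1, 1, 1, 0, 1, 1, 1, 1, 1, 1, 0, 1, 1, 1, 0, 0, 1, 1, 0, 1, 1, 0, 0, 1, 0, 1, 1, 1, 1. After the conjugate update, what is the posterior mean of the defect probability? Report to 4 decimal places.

The Beta prior is conjugate to a Binomial/Bernoulli likelihood; the update adds successes to α and failures to β.
Posterior: Beta(α+k, β+n−k) = Beta(8.37+29, 7.56+11) = Beta(37.37, 18.56).
Posterior mean = α/(α+β) = 37.37/55.93 = 0.6682.

0.6682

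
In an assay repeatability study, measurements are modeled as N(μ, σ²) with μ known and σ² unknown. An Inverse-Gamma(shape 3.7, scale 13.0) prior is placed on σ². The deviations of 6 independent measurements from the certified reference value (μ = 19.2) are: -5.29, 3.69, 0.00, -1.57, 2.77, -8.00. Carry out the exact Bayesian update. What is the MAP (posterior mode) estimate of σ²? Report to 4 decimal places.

With known mean μ and an Inverse-Gamma(α, β) prior on σ², the Normal likelihood is conjugate: posterior is Inv-Gamma(α + n/2, β + Σ(xᵢ−μ)²/2).
Σ(xᵢ−μ)² = (-5.29)² + (3.69)² + (0.00)² + (-1.57)² + (2.77)² + (-8.00)² = 115.7380.
Posterior: Inv-Gamma(3.7 + 6/2, 13.0 + 115.7380/2) = Inv-Gamma(6.70, 70.86900).
Mode = β/(α+1) = 70.86900/7.70 = 9.2038.

9.2038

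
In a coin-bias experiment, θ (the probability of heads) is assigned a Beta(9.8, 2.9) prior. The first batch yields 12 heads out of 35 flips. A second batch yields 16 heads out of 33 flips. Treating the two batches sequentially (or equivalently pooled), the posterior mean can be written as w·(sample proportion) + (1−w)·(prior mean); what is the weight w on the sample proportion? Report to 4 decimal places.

0.8426

The Beta prior is conjugate to a Binomial/Bernoulli likelihood; the update adds successes to α and failures to β.
Total number of flips: n = 35 + 33 = 68.
Posterior mean = (α₀+k)/(α₀+β₀+n) = [n/(α₀+β₀+n)]·(k/n) + [(α₀+β₀)/(α₀+β₀+n)]·α₀/(α₀+β₀), so only n and the prior enter the weight.
The weight on the data is w = n/(α₀+β₀+n) = 68/(9.8+2.9+68) = 68/80.7 = 0.8426.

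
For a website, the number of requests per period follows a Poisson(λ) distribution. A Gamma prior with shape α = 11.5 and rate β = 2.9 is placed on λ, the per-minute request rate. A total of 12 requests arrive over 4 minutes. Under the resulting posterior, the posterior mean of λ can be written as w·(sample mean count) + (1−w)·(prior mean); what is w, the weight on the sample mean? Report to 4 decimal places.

With a Gamma(shape α, rate β) prior, the Poisson likelihood is conjugate: the posterior is Gamma(α + ΣXᵢ, β + n).
Posterior mean = (α₀+S)/(β₀+n) = [n/(β₀+n)]·(S/n) + [β₀/(β₀+n)]·(α₀/β₀), so only n and β₀ enter the weight.
Weight on data w = n/(β₀+n) = 4/(2.9+4) = 4/6.9 = 0.5797.

0.5797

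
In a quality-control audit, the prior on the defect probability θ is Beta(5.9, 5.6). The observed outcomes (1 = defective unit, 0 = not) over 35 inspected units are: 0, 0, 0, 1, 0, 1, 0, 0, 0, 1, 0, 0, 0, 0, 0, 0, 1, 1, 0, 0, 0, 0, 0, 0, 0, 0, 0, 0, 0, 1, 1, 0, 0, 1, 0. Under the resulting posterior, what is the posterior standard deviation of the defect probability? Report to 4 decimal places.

The Beta prior is conjugate to a Binomial/Bernoulli likelihood; the update adds successes to α and failures to β.
Posterior: Beta(α+k, β+n−k) = Beta(5.9+8, 5.6+27) = Beta(13.9, 32.6).
Var = αβ/((α+β)²(α+β+1)) = 13.9·32.6/(46.5²·47.5) = 0.00441197; SD = √0.00441197 = 0.0664.

0.0664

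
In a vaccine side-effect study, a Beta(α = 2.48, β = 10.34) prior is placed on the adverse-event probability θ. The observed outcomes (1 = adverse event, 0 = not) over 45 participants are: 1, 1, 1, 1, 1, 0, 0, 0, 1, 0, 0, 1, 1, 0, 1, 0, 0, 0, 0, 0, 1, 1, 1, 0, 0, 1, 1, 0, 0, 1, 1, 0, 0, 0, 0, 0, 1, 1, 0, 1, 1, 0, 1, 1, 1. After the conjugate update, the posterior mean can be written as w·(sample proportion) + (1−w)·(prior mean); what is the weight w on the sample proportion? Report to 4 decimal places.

The Beta prior is conjugate to a Binomial/Bernoulli likelihood; the update adds successes to α and failures to β.
Posterior mean = (α₀+k)/(α₀+β₀+n) = [n/(α₀+β₀+n)]·(k/n) + [(α₀+β₀)/(α₀+β₀+n)]·α₀/(α₀+β₀), so only n and the prior enter the weight.
The weight on the data is w = n/(α₀+β₀+n) = 45/(2.48+10.34+45) = 45/57.82 = 0.7783.

0.7783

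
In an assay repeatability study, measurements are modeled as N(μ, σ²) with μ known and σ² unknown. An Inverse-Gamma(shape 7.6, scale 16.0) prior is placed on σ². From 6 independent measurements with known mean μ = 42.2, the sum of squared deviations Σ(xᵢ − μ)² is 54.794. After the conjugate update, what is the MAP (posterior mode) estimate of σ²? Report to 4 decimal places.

3.7411

With known mean μ and an Inverse-Gamma(α, β) prior on σ², the Normal likelihood is conjugate: posterior is Inv-Gamma(α + n/2, β + Σ(xᵢ−μ)²/2).
Posterior: Inv-Gamma(7.6 + 6/2, 16.0 + 54.794/2) = Inv-Gamma(10.60, 43.3970).
Mode = β/(α+1) = 43.3970/11.60 = 3.7411.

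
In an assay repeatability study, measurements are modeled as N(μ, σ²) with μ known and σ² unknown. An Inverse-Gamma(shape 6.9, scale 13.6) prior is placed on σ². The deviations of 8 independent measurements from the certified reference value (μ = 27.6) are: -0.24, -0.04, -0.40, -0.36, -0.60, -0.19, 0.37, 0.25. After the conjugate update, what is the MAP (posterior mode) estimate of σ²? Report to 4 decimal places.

With known mean μ and an Inverse-Gamma(α, β) prior on σ², the Normal likelihood is conjugate: posterior is Inv-Gamma(α + n/2, β + Σ(xᵢ−μ)²/2).
Σ(xᵢ−μ)² = (-0.24)² + (-0.04)² + (-0.40)² + (-0.36)² + (-0.60)² + (-0.19)² + (0.37)² + (0.25)² = 0.9443.
Posterior: Inv-Gamma(6.9 + 8/2, 13.6 + 0.9443/2) = Inv-Gamma(10.90, 14.07215).
Mode = β/(α+1) = 14.07215/11.90 = 1.1825.

1.1825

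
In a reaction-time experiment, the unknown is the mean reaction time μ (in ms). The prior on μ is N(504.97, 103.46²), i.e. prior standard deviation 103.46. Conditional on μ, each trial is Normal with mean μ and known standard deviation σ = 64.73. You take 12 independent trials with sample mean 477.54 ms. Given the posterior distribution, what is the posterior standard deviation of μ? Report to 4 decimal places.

18.3884

For Normal data with known variance σ², a Normal(μ₀, σ₀²) prior on μ is conjugate. Posterior precision = 1/σ₀² + n/σ²; posterior mean is the precision-weighted average of μ₀ and x̄.
σ₀² = 103.46² = 10703.9716, σ² = 64.73² = 4189.9729; σ² + n·σ₀² = 4189.9729 + 12·10703.9716 = 132637.6321.
Posterior precision = 1/σ₀² + n/σ² = 1/10703.9716 + 12/4189.9729 = (σ² + n·σ₀²)/(σ₀²σ²) = 132637.6321/(10703.9716·4189.9729); posterior variance σₙ² = σ₀²σ²/(σ² + n·σ₀²) = 10703.9716·4189.9729/132637.6321 = 338.134436.
Posterior SD = √σₙ² = √(10703.9716·4189.9729/132637.6321) = 18.3884.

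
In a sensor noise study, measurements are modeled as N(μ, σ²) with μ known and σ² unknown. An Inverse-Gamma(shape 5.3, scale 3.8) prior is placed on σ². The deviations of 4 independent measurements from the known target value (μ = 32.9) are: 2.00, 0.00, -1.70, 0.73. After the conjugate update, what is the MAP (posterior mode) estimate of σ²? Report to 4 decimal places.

0.9050

With known mean μ and an Inverse-Gamma(α, β) prior on σ², the Normal likelihood is conjugate: posterior is Inv-Gamma(α + n/2, β + Σ(xᵢ−μ)²/2).
Σ(xᵢ−μ)² = (2.00)² + (0.00)² + (-1.70)² + (0.73)² = 7.4229.
Posterior: Inv-Gamma(5.3 + 4/2, 3.8 + 7.4229/2) = Inv-Gamma(7.30, 7.51145).
Mode = β/(α+1) = 7.51145/8.30 = 0.9050.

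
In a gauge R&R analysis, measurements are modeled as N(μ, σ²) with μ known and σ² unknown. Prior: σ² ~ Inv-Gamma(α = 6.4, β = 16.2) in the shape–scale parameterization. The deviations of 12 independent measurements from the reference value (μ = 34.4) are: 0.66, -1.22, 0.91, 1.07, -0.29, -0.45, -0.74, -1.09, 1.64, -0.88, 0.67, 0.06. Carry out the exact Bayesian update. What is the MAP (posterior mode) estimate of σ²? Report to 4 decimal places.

1.5760

With known mean μ and an Inverse-Gamma(α, β) prior on σ², the Normal likelihood is conjugate: posterior is Inv-Gamma(α + n/2, β + Σ(xᵢ−μ)²/2).
Σ(xᵢ−μ)² = (0.66)² + (-1.22)² + (0.91)² + (1.07)² + (-0.29)² + (-0.45)² + (-0.74)² + (-1.09)² + (1.64)² + (-0.88)² + (0.67)² + (0.06)² = 9.8358.
Posterior: Inv-Gamma(6.4 + 12/2, 16.2 + 9.8358/2) = Inv-Gamma(12.40, 21.11790).
Mode = β/(α+1) = 21.11790/13.40 = 1.5760.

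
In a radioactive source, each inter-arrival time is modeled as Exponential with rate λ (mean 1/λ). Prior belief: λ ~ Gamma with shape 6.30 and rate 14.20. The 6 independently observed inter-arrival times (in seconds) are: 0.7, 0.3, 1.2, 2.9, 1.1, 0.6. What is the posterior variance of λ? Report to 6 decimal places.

0.027891

With a Gamma(shape α, rate β) prior on the exponential rate λ, the posterior after n observations with total T = Σxᵢ is Gamma(α+n, β+T).
Sum of observations T = 6.8 seconds; n = 6.
Posterior: Gamma(6.30+6, 14.20+6.8) = Gamma(12.30, 21.00).
Var = α/β² = 0.027891.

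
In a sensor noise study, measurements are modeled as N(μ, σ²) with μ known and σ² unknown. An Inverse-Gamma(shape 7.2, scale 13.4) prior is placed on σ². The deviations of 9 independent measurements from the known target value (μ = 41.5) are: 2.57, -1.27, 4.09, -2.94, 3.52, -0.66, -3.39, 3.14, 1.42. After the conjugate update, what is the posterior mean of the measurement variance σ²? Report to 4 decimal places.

4.5133

With known mean μ and an Inverse-Gamma(α, β) prior on σ², the Normal likelihood is conjugate: posterior is Inv-Gamma(α + n/2, β + Σ(xᵢ−μ)²/2).
Σ(xᵢ−μ)² = (2.57)² + (-1.27)² + (4.09)² + (-2.94)² + (3.52)² + (-0.66)² + (-3.39)² + (3.14)² + (1.42)² = 69.7836.
Posterior: Inv-Gamma(7.2 + 9/2, 13.4 + 69.7836/2) = Inv-Gamma(11.70, 48.29180).
E[σ²|data] = β/(α−1) = 48.29180/10.70 = 4.5133.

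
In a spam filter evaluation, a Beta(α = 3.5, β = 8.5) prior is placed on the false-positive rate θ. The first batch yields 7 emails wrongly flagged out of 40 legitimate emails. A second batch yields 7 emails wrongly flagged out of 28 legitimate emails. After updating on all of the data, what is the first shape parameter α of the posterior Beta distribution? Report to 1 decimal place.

17.5

The Beta prior is conjugate to a Binomial/Bernoulli likelihood; the update adds successes to α and failures to β.
After batch 1: Beta(3.5+7, 8.5+33) = Beta(10.5, 41.5).
After batch 2: Beta(10.5+7, 41.5+21) = Beta(17.5, 62.5).
Posterior α = 17.5.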